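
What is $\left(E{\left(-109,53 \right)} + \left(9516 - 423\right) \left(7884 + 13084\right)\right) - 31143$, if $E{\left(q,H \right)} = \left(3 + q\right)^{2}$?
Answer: $190642117$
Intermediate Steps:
$\left(E{\left(-109,53 \right)} + \left(9516 - 423\right) \left(7884 + 13084\right)\right) - 31143 = \left(\left(3 - 109\right)^{2} + \left(9516 - 423\right) \left(7884 + 13084\right)\right) - 31143 = \left(\left(-106\right)^{2} + 9093 \cdot 20968\right) - 31143 = \left(11236 + 190662024\right) - 31143 = 190673260 - 31143 = 190642117$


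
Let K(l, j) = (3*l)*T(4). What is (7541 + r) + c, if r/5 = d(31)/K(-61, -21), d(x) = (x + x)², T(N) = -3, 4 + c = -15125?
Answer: -4146592/549 ≈ -7553.0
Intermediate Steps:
c = -15129 (c = -4 - 15125 = -15129)
K(l, j) = -9*l (K(l, j) = (3*l)*(-3) = -9*l)
d(x) = 4*x² (d(x) = (2*x)² = 4*x²)
r = 19220/549 (r = 5*((4*31²)/((-9*(-61)))) = 5*((4*961)/549) = 5*(3844*(1/549)) = 5*(3844/549) = 19220/549 ≈ 35.009)
(7541 + r) + c = (7541 + 19220/549) - 15129 = 4159229/549 - 15129 = -4146592/549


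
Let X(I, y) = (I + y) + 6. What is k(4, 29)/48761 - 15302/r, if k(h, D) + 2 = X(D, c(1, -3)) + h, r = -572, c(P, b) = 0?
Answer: 373080993/13945646 ≈ 26.753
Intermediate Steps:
X(I, y) = 6 + I + y
k(h, D) = 4 + D + h (k(h, D) = -2 + ((6 + D + 0) + h) = -2 + ((6 + D) + h) = -2 + (6 + D + h) = 4 + D + h)
k(4, 29)/48761 - 15302/r = (4 + 29 + 4)/48761 - 15302/(-572) = 37*(1/48761) - 15302*(-1/572) = 37/48761 + 7651/286 = 373080993/13945646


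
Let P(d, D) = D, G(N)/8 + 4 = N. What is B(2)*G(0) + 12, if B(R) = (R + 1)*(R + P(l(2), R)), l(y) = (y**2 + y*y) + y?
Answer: -372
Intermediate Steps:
l(y) = y + 2*y**2 (l(y) = (y**2 + y**2) + y = 2*y**2 + y = y + 2*y**2)
G(N) = -32 + 8*N
B(R) = 2*R*(1 + R) (B(R) = (R + 1)*(R + R) = (1 + R)*(2*R) = 2*R*(1 + R))
B(2)*G(0) + 12 = (2*2*(1 + 2))*(-32 + 8*0) + 12 = (2*2*3)*(-32 + 0) + 12 = 12*(-32) + 12 = -384 + 12 = -372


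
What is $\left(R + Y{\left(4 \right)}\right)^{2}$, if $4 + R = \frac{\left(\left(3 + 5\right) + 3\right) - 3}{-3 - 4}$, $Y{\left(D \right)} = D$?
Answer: $\frac{64}{49} \approx 1.3061$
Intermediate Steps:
$R = - \frac{36}{7}$ ($R = -4 + \frac{\left(\left(3 + 5\right) + 3\right) - 3}{-3 - 4} = -4 + \frac{\left(8 + 3\right) - 3}{-7} = -4 - \frac{11 - 3}{7} = -4 - \frac{8}{7} = - \frac{36}{7} \approx -5.1429$)
$\left(R + Y{\left(4 \right)}\right)^{2} = \left(- \frac{36}{7} + 4\right)^{2} = \left(- \frac{8}{7}\right)^{2} = \frac{64}{49}$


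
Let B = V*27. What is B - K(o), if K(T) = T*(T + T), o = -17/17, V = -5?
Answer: -137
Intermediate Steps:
o = -1 (o = -17*1/17 = -1)
K(T) = 2*T² (K(T) = T*(2*T) = 2*T²)
B = -135 (B = -5*27 = -135)
B - K(o) = -135 - 2*(-1)² = -135 - 2 = -137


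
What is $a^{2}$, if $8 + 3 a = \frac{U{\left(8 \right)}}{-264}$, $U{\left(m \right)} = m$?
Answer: $\frac{70225}{9801} \approx 7.1651$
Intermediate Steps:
$a = - \frac{265}{99}$ ($a = - \frac{8}{3} + \frac{8 \frac{1}{-264}}{3} = - \frac{8}{3} + \frac{8 \left(- \frac{1}{264}\right)}{3} = - \frac{8}{3} + \frac{1}{3} \left(- \frac{1}{33}\right) = - \frac{8}{3} - \frac{1}{99} = - \frac{265}{99} \approx -2.6768$)
$a^{2} = \left(- \frac{265}{99}\right)^{2} = \frac{70225}{9801}$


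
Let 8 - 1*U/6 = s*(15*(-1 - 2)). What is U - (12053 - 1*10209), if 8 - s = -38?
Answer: 10624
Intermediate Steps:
s = 46 (s = 8 - 1*(-38) = 8 + 38 = 46)
U = 12468 (U = 48 - 276*15*(-1 - 2) = 48 - 276*15*(-3) = 48 - 276*(-45) = 48 - 6*(-2070) = 48 + 12420 = 12468)
U - (12053 - 1*10209) = 12468 - (12053 - 1*10209) = 12468 - (12053 - 10209) = 12468 - 1*1844 = 12468 - 1844 = 10624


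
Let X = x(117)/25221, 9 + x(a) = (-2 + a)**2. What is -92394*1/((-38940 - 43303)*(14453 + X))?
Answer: 332895582/4282890333421 ≈ 7.7727e-5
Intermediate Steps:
x(a) = -9 + (-2 + a)**2
X = 1888/3603 (X = (-9 + (-2 + 117)**2)/25221 = (-9 + 115**2)*(1/25221) = (-9 + 13225)*(1/25221) = 13216*(1/25221) = 1888/3603 ≈ 0.52401)
-92394*1/((-38940 - 43303)*(14453 + X)) = -92394*1/((-38940 - 43303)*(14453 + 1888/3603)) = -92394/((-82243*52076047/3603)) = -92394/(-4282890333421/3603) = -92394*(-3603/4282890333421) = 332895582/4282890333421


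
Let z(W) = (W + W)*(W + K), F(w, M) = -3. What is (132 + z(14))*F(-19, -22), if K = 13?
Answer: -2664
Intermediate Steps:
z(W) = 2*W*(13 + W) (z(W) = (W + W)*(W + 13) = (2*W)*(13 + W) = 2*W*(13 + W))
(132 + z(14))*F(-19, -22) = (132 + 2*14*(13 + 14))*(-3) = (132 + 2*14*27)*(-3) = (132 + 756)*(-3) = 888*(-3) = -2664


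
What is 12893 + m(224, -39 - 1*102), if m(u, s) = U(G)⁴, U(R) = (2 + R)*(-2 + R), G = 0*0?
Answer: 13149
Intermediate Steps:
G = 0
U(R) = (-2 + R)*(2 + R)
m(u, s) = 256 (m(u, s) = (-4 + 0²)⁴ = (-4 + 0)⁴ = (-4)⁴ = 256)
12893 + m(224, -39 - 1*102) = 12893 + 256 = 13149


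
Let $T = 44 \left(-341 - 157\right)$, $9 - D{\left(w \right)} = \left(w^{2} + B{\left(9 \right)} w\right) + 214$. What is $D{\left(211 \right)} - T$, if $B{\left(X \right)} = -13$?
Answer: $-20071$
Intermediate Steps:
$D{\left(w \right)} = -205 - w^{2} + 13 w$ ($D{\left(w \right)} = 9 - \left(\left(w^{2} - 13 w\right) + 214\right) = 9 - \left(214 + w^{2} - 13 w\right) = -205 - w^{2} + 13 w$)
$T = -21912$ ($T = 44 \left(-498\right) = -21912$)
$D{\left(211 \right)} - T = \left(-205 - 211^{2} + 13 \cdot 211\right) - -21912 = \left(-205 - 44521 + 2743\right) + 21912 = -41983 + 21912 = -20071$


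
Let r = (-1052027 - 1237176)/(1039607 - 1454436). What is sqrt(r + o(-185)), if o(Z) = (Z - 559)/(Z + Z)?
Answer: 13*sqrt(262389171873155)/76743365 ≈ 2.7439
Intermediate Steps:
r = 2289203/414829 (r = -2289203/(-414829) = -2289203*(-1/414829) = 2289203/414829 ≈ 5.5184)
o(Z) = (-559 + Z)/(2*Z) (o(Z) = (-559 + Z)/((2*Z)) = (-559 + Z)*(1/(2*Z)) = (-559 + Z)/(2*Z))
sqrt(r + o(-185)) = sqrt(2289203/414829 + (1/2)*(-559 - 185)/(-185)) = sqrt(2289203/414829 + (1/2)*(-1/185)*(-744)) = sqrt(2289203/414829 + 372/185) = sqrt(577818943/76743365) = 13*sqrt(262389171873155)/76743365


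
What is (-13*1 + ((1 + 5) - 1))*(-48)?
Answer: 384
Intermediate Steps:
(-13*1 + ((1 + 5) - 1))*(-48) = (-13 + (6 - 1))*(-48) = (-13 + 5)*(-48) = -8*(-48) = 384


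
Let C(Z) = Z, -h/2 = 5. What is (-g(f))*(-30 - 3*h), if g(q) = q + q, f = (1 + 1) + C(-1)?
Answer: 0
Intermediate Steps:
h = -10 (h = -2*5 = -10)
f = 1 (f = (1 + 1) - 1 = 2 - 1 = 1)
g(q) = 2*q
(-g(f))*(-30 - 3*h) = (-2)*(-30 - 3*(-10)) = (-1*2)*(-30 + 30) = -2*0 = 0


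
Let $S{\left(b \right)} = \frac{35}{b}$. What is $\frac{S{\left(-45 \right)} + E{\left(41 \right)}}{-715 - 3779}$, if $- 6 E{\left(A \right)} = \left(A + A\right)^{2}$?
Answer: $\frac{10093}{40446} \approx 0.24954$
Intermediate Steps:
$E{\left(A \right)} = - \frac{2 A^{2}}{3}$ ($E{\left(A \right)} = - \frac{\left(A + A\right)^{2}}{6} = - \frac{\left(2 A\right)^{2}}{6} = - \frac{4 A^{2}}{6} = - \frac{2 A^{2}}{3}$)
$\frac{S{\left(-45 \right)} + E{\left(41 \right)}}{-715 - 3779} = \frac{\frac{35}{-45} - \frac{2 \cdot 41^{2}}{3}}{-715 - 3779} = \frac{35 \left(- \frac{1}{45}\right) - \frac{3362}{3}}{-4494} = \left(- \frac{7}{9} - \frac{3362}{3}\right) \left(- \frac{1}{4494}\right) = \left(- \frac{10093}{9}\right) \left(- \frac{1}{4494}\right) = \frac{10093}{40446}$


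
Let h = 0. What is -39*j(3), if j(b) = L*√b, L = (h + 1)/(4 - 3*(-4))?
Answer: -39*√3/16 ≈ -4.2219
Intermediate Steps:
L = 1/16 (L = (0 + 1)/(4 - 3*(-4)) = 1/(4 + 12) = 1/16 ≈ 0.062500)
j(b) = √b/16
-39*j(3) = -39*√3/16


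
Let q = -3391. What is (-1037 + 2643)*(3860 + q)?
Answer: 753214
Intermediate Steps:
(-1037 + 2643)*(3860 + q) = (-1037 + 2643)*(3860 - 3391) = 1606*469 = 753214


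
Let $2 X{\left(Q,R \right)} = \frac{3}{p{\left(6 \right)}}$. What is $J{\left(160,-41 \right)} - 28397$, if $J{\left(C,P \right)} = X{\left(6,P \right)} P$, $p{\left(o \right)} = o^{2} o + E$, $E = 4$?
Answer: $- \frac{12494803}{440} \approx -28397.0$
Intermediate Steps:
$p{\left(o \right)} = 4 + o^{3}$ ($p{\left(o \right)} = o^{2} o + 4 = o^{3} + 4 = 4 + o^{3}$)
$X{\left(Q,R \right)} = \frac{3}{440}$ ($X{\left(Q,R \right)} = \frac{3 \frac{1}{4 + 6^{3}}}{2} = \frac{3 \frac{1}{4 + 216}}{2} = \frac{3 \cdot \frac{1}{220}}{2} = \frac{1}{2} \cdot \frac{3}{220} = \frac{3}{440}$)
$J{\left(C,P \right)} = \frac{3 P}{440}$
$J{\left(160,-41 \right)} - 28397 = \frac{3}{440} \left(-41\right) - 28397 = - \frac{123}{440} - 28397 = - \frac{12494803}{440}$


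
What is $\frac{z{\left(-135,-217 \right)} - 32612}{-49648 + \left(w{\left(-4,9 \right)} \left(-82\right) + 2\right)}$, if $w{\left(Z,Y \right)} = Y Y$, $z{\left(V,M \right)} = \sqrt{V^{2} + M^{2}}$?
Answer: $\frac{8153}{14072} - \frac{17 \sqrt{226}}{56288} \approx 0.57484$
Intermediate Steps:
$z{\left(V,M \right)} = \sqrt{M^{2} + V^{2}}$
$w{\left(Z,Y \right)} = Y^{2}$
$\frac{z{\left(-135,-217 \right)} - 32612}{-49648 + \left(w{\left(-4,9 \right)} \left(-82\right) + 2\right)} = \frac{\sqrt{\left(-217\right)^{2} + \left(-135\right)^{2}} - 32612}{-49648 + \left(9^{2} \left(-82\right) + 2\right)} = \frac{\sqrt{47089 + 18225} - 32612}{-49648 + \left(81 \left(-82\right) + 2\right)} = \frac{\sqrt{65314} - 32612}{-49648 + \left(-6642 + 2\right)} = \frac{17 \sqrt{226} - 32612}{-49648 - 6640} = \frac{-32612 + 17 \sqrt{226}}{-56288} = \left(-32612 + 17 \sqrt{226}\right) \left(- \frac{1}{56288}\right) = \frac{8153}{14072} - \frac{17 \sqrt{226}}{56288}$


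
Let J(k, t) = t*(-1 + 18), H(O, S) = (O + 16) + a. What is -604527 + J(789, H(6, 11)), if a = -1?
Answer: -604170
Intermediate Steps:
H(O, S) = 15 + O (H(O, S) = (O + 16) - 1 = (16 + O) - 1 = 15 + O)
J(k, t) = 17*t (J(k, t) = t*17 = 17*t)
-604527 + J(789, H(6, 11)) = -604527 + 17*(15 + 6) = -604527 + 17*21 = -604527 + 357 = -604170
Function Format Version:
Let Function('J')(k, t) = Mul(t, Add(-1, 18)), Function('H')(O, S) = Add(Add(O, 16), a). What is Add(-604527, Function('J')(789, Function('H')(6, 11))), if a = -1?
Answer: -604170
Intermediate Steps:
Function('H')(O, S) = Add(15, O) (Function('H')(O, S) = Add(Add(O, 16), -1) = Add(Add(16, O), -1) = Add(15, O))
Function('J')(k, t) = Mul(17, t) (Function('J')(k, t) = Mul(t, 17) = Mul(17, t))
Add(-604527, Function('J')(789, Function('H')(6, 11))) = Add(-604527, Mul(17, Add(15, 6))) = Add(-604527, Mul(17, 21)) = Add(-604527, 357) = -604170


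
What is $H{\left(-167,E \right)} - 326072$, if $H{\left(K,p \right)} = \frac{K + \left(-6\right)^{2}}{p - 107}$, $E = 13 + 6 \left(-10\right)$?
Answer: $- \frac{50214957}{154} \approx -3.2607 \cdot 10^{5}$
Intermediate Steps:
$E = -47$ ($E = 13 - 60 = -47$)
$H{\left(K,p \right)} = \frac{36 + K}{-107 + p}$ ($H{\left(K,p \right)} = \frac{K + 36}{-107 + p} = \frac{36 + K}{-107 + p}$)
$H{\left(-167,E \right)} - 326072 = \frac{36 - 167}{-107 - 47} - 326072 = \frac{1}{-154} \left(-131\right) - 326072 = \left(- \frac{1}{154}\right) \left(-131\right) - 326072 = \frac{131}{154} - 326072 = - \frac{50214957}{154}$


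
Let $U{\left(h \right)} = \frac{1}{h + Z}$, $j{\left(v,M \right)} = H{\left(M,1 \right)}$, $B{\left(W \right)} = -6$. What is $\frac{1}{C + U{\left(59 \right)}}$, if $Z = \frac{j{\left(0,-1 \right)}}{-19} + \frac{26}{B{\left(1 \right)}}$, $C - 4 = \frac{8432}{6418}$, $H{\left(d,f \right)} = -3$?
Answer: $\frac{10028125}{53470413} \approx 0.18755$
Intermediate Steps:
$j{\left(v,M \right)} = -3$
$C = \frac{17052}{3209}$ ($C = 4 + \frac{8432}{6418} = 4 + 8432 \cdot \frac{1}{6418} = 4 + \frac{4216}{3209} = \frac{17052}{3209} \approx 5.3138$)
$Z = - \frac{238}{57}$ ($Z = - \frac{3}{-19} + \frac{26}{-6} = \left(-3\right) \left(- \frac{1}{19}\right) + 26 \left(- \frac{1}{6}\right) = \frac{3}{19} - \frac{13}{3} = - \frac{238}{57} \approx -4.1754$)
$U{\left(h \right)} = \frac{1}{- \frac{238}{57} + h}$ ($U{\left(h \right)} = \frac{1}{h - \frac{238}{57}} = \frac{1}{- \frac{238}{57} + h}$)
$\frac{1}{C + U{\left(59 \right)}} = \frac{1}{\frac{17052}{3209} + \frac{57}{-238 + 57 \cdot 59}} = \frac{1}{\frac{17052}{3209} + \frac{57}{-238 + 3363}} = \frac{1}{\frac{17052}{3209} + \frac{57}{3125}} = \frac{1}{\frac{53470413}{10028125}} = \frac{10028125}{53470413}$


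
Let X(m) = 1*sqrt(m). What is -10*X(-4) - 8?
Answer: -8 - 20*I ≈ -8.0 - 20.0*I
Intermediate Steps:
X(m) = sqrt(m)
-10*X(-4) - 8 = -20*I - 8 = -8 - 20*I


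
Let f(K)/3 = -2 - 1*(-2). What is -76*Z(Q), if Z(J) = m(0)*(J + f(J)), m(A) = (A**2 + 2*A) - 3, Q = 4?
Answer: 912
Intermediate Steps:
f(K) = 0 (f(K) = 3*(-2 - 1*(-2)) = 3*(-2 + 2) = 3*0 = 0)
m(A) = -3 + A**2 + 2*A
Z(J) = -3*J (Z(J) = (-3 + 0**2 + 2*0)*(J + 0) = (-3 + 0 + 0)*J = -3*J)
-76*Z(Q) = -(-228)*4 = -76*(-12) = 912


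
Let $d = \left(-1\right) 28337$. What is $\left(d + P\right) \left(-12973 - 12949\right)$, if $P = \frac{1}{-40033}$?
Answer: $\frac{29406308792484}{40033} \approx 7.3455 \cdot 10^{8}$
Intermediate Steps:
$d = -28337$
$P = - \frac{1}{40033} \approx -2.4979 \cdot 10^{-5}$
$\left(d + P\right) \left(-12973 - 12949\right) = \left(-28337 - \frac{1}{40033}\right) \left(-12973 - 12949\right) = \left(- \frac{1134415122}{40033}\right) \left(-25922\right) = \frac{29406308792484}{40033}$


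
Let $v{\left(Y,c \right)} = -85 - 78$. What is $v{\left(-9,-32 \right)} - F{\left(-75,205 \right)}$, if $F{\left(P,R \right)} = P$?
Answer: $-88$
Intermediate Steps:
$v{\left(Y,c \right)} = -163$ ($v{\left(Y,c \right)} = -85 - 78 = -163$)
$v{\left(-9,-32 \right)} - F{\left(-75,205 \right)} = -163 - -75 = -163 + 75 = -88$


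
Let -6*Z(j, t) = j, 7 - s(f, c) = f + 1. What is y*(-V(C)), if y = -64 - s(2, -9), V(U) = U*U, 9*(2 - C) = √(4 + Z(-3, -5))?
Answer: 2482/9 - 136*√2/3 ≈ 211.67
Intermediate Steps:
s(f, c) = 6 - f (s(f, c) = 7 - (f + 1) = 7 - (1 + f) = 7 + (-1 - f) = 6 - f)
Z(j, t) = -j/6
C = 2 - √2/6 (C = 2 - √(4 - ⅙*(-3))/9 = 2 - √(4 + ½)/9 = 2 - √2/6 ≈ 1.7643)
V(U) = U²
y = -68 (y = -64 - (6 - 1*2) = -64 - (6 - 2) = -64 - 1*4 = -64 - 4 = -68)
y*(-V(C)) = -(-68)*(2 - √2/6)² = 68*(2 - √2/6)²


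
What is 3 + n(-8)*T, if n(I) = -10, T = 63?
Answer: -627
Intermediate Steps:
3 + n(-8)*T = 3 - 10*63 = 3 - 630 = -627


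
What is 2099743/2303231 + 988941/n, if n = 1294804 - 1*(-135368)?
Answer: 1760251071389/1098005495244 ≈ 1.6031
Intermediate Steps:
n = 1430172 (n = 1294804 + 135368 = 1430172)
2099743/2303231 + 988941/n = 2099743/2303231 + 988941/1430172 = 2099743*(1/2303231) + 988941*(1/1430172) = 2099743/2303231 + 329647/476724 = 1760251071389/1098005495244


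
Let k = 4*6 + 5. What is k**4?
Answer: 707281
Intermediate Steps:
k = 29 (k = 24 + 5 = 29)
k**4 = 29**4 = 707281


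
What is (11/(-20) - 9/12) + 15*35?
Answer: 5237/10 ≈ 523.70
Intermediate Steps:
(11/(-20) - 9/12) + 15*35 = (11*(-1/20) - 9*1/12) + 525 = (-11/20 - 3/4) + 525 = -13/10 + 525 = 5237/10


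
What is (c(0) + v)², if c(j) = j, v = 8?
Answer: 64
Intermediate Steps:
(c(0) + v)² = (0 + 8)² = 8² = 64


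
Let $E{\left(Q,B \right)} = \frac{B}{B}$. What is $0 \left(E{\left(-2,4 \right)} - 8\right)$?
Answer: $0$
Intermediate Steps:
$E{\left(Q,B \right)} = 1$
$0 \left(E{\left(-2,4 \right)} - 8\right) = 0 \left(1 - 8\right) = 0 \left(-7\right) = 0$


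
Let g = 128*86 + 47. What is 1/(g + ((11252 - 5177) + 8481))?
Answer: 1/25611 ≈ 3.9046e-5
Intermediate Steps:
g = 11055 (g = 11008 + 47 = 11055)
1/(g + ((11252 - 5177) + 8481)) = 1/(11055 + ((11252 - 5177) + 8481)) = 1/(11055 + (6075 + 8481)) = 1/(11055 + 14556) = 1/25611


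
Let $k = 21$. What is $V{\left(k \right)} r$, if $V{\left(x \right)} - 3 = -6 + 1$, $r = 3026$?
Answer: $-6052$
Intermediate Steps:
$V{\left(x \right)} = -2$ ($V{\left(x \right)} = 3 + \left(-6 + 1\right) = 3 - 5 = -2$)
$V{\left(k \right)} r = \left(-2\right) 3026 = -6052$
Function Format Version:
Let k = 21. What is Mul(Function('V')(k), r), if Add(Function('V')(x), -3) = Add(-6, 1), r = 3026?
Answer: -6052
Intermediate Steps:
Function('V')(x) = -2 (Function('V')(x) = Add(3, Add(-6, 1)) = Add(3, -5) = -2)
Mul(Function('V')(k), r) = Mul(-2, 3026) = -6052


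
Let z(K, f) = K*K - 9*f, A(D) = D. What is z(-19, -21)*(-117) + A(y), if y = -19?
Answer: -64369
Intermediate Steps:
z(K, f) = K² - 9*f
z(-19, -21)*(-117) + A(y) = ((-19)² - 9*(-21))*(-117) - 19 = (361 + 189)*(-117) - 19 = 550*(-117) - 19 = -64350 - 19 = -64369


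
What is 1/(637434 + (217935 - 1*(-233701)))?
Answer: 1/1089070 ≈ 9.1821e-7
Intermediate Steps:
1/(637434 + (217935 - 1*(-233701))) = 1/(637434 + (217935 + 233701)) = 1/(637434 + 451636) = 1/1089070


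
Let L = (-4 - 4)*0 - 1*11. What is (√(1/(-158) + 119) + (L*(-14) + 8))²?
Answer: 4165353/158 + 486*√330062/79 ≈ 29897.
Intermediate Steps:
L = -11 (L = -8*0 - 11 = 0 - 11 = -11)
(√(1/(-158) + 119) + (L*(-14) + 8))² = (√(1/(-158) + 119) + (-11*(-14) + 8))² = (√(-1/158 + 119) + (154 + 8))² = (√(18801/158) + 162)² = (3*√330062/158 + 162)² = (162 + 3*√330062/158)²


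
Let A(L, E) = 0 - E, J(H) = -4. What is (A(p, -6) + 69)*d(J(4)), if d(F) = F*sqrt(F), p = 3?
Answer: -600*I ≈ -600.0*I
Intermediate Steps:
A(L, E) = -E
d(F) = F**(3/2)
(A(p, -6) + 69)*d(J(4)) = (-1*(-6) + 69)*(-4)**(3/2) = (6 + 69)*(-8*I) = 75*(-8*I) = -600*I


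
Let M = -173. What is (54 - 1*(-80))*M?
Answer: -23182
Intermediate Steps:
(54 - 1*(-80))*M = (54 - 1*(-80))*(-173) = (54 + 80)*(-173) = 134*(-173) = -23182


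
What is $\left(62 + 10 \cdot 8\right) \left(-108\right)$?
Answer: $-15336$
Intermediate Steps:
$\left(62 + 10 \cdot 8\right) \left(-108\right) = \left(62 + 80\right) \left(-108\right) = 142 \left(-108\right) = -15336$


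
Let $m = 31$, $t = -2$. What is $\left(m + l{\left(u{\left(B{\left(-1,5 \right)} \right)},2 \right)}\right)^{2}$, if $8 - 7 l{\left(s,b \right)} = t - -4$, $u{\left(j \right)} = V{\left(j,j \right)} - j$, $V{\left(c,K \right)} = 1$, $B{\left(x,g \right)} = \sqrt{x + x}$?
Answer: $\frac{49729}{49} \approx 1014.9$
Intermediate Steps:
$B{\left(x,g \right)} = \sqrt{2} \sqrt{x}$ ($B{\left(x,g \right)} = \sqrt{2 x} = \sqrt{2} \sqrt{x}$)
$u{\left(j \right)} = 1 - j$
$l{\left(s,b \right)} = \frac{6}{7}$ ($l{\left(s,b \right)} = \frac{8}{7} - \frac{-2 - -4}{7} = \frac{8}{7} - \frac{-2 + 4}{7} = \frac{8}{7} - \frac{2}{7} = \frac{6}{7}$)
$\left(m + l{\left(u{\left(B{\left(-1,5 \right)} \right)},2 \right)}\right)^{2} = \left(31 + \frac{6}{7}\right)^{2} = \left(\frac{223}{7}\right)^{2} = \frac{49729}{49}$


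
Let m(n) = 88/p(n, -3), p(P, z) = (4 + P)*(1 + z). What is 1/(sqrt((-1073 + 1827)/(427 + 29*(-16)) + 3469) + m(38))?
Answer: 17094/56253251 + 441*sqrt(4721163)/56253251 ≈ 0.017338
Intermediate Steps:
p(P, z) = (1 + z)*(4 + P)
m(n) = 88/(-8 - 2*n) (m(n) = 88/(4 + n + 4*(-3) + n*(-3)) = 88/(4 + n - 12 - 3*n) = 88/(-8 - 2*n))
1/(sqrt((-1073 + 1827)/(427 + 29*(-16)) + 3469) + m(38)) = 1/(sqrt((-1073 + 1827)/(427 + 29*(-16)) + 3469) + 44/(-4 - 1*38)) = 1/(sqrt(754/(427 - 464) + 3469) + 44/(-4 - 38)) = 1/(sqrt(754/(-37) + 3469) + 44/(-42)) = 1/(sqrt(754*(-1/37) + 3469) + 44*(-1/42)) = 1/(sqrt(-754/37 + 3469) - 22/21) = 1/(sqrt(127599/37) - 22/21) = 1/(sqrt(4721163)/37 - 22/21) = 1/(-22/21 + sqrt(4721163)/37)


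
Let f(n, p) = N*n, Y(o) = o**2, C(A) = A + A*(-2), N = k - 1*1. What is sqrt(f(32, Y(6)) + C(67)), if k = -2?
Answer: I*sqrt(163) ≈ 12.767*I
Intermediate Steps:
N = -3 (N = -2 - 1*1 = -2 - 1 = -3)
C(A) = -A (C(A) = A - 2*A = -A)
f(n, p) = -3*n
sqrt(f(32, Y(6)) + C(67)) = sqrt(-3*32 - 1*67) = sqrt(-96 - 67) = sqrt(-163) = I*sqrt(163)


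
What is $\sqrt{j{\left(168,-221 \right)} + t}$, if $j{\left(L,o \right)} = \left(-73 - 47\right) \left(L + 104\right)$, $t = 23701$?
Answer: $i \sqrt{8939} \approx 94.546 i$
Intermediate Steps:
$j{\left(L,o \right)} = -12480 - 120 L$ ($j{\left(L,o \right)} = - 120 \left(104 + L\right) = -12480 - 120 L$)
$\sqrt{j{\left(168,-221 \right)} + t} = \sqrt{\left(-12480 - 20160\right) + 23701} = \sqrt{-32640 + 23701} = \sqrt{-8939} = i \sqrt{8939}$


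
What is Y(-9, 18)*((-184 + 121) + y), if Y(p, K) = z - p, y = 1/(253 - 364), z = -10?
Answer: 6994/111 ≈ 63.009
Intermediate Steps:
y = -1/111 (y = 1/(-111) = -1/111 ≈ -0.0090090)
Y(p, K) = -10 - p
Y(-9, 18)*((-184 + 121) + y) = (-10 - 1*(-9))*((-184 + 121) - 1/111) = (-10 + 9)*(-63 - 1/111) = -1*(-6994/111) = 6994/111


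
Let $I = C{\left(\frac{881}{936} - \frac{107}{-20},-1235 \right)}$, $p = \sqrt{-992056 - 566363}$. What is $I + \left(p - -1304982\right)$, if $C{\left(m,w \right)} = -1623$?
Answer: $1303359 + i \sqrt{1558419} \approx 1.3034 \cdot 10^{6} + 1248.4 i$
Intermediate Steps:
$p = i \sqrt{1558419}$ ($p = \sqrt{-1558419} = i \sqrt{1558419} \approx 1248.4 i$)
$I = -1623$
$I + \left(p - -1304982\right) = -1623 + \left(i \sqrt{1558419} - -1304982\right) = -1623 + \left(i \sqrt{1558419} + 1304982\right) = -1623 + \left(1304982 + i \sqrt{1558419}\right) = 1303359 + i \sqrt{1558419}$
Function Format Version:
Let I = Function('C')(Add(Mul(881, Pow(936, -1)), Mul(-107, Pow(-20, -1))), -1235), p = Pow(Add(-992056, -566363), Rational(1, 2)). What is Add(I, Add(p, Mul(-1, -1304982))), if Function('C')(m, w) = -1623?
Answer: Add(1303359, Mul(I, Pow(1558419, Rational(1, 2)))) ≈ Add(1.3034e+6, Mul(1248.4, I))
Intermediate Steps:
p = Mul(I, Pow(1558419, Rational(1, 2))) (p = Pow(-1558419, Rational(1, 2)) = Mul(I, Pow(1558419, Rational(1, 2))) ≈ Mul(1248.4, I))
I = -1623
Add(I, Add(p, Mul(-1, -1304982))) = Add(-1623, Add(Mul(I, Pow(1558419, Rational(1, 2))), Mul(-1, -1304982))) = Add(-1623, Add(Mul(I, Pow(1558419, Rational(1, 2))), 1304982)) = Add(-1623, Add(1304982, Mul(I, Pow(1558419, Rational(1, 2))))) = Add(1303359, Mul(I, Pow(1558419, Rational(1, 2))))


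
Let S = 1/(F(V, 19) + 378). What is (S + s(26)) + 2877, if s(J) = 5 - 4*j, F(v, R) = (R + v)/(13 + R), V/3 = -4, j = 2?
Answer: 34784054/12103 ≈ 2874.0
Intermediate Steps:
V = -12 (V = 3*(-4) = -12)
F(v, R) = (R + v)/(13 + R)
s(J) = -3 (s(J) = 5 - 4*2 = 5 - 8 = -3)
S = 32/12103 (S = 1/((19 - 12)/(13 + 19) + 378) = 1/(7/32 + 378) = 1/(12103/32) = 32/12103 ≈ 0.0026440)
(S + s(26)) + 2877 = (32/12103 - 3) + 2877 = -36277/12103 + 2877 = 34784054/12103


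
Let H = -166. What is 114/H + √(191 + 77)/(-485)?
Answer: -57/83 - 2*√67/485 ≈ -0.72050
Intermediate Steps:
114/H + √(191 + 77)/(-485) = 114/(-166) + √(191 + 77)/(-485) = 114*(-1/166) + √268*(-1/485) = -57/83 + (2*√67)*(-1/485) = -57/83 - 2*√67/485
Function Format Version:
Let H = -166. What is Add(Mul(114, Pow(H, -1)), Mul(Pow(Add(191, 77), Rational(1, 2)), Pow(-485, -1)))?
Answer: Add(Rational(-57, 83), Mul(Rational(-2, 485), Pow(67, Rational(1, 2)))) ≈ -0.72050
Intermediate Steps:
Add(Mul(114, Pow(H, -1)), Mul(Pow(Add(191, 77), Rational(1, 2)), Pow(-485, -1))) = Add(Mul(114, Pow(-166, -1)), Mul(Pow(Add(191, 77), Rational(1, 2)), Pow(-485, -1))) = Add(Mul(114, Rational(-1, 166)), Mul(Pow(268, Rational(1, 2)), Rational(-1, 485))) = Add(Rational(-57, 83), Mul(Mul(2, Pow(67, Rational(1, 2))), Rational(-1, 485))) = Add(Rational(-57, 83), Mul(Rational(-2, 485), Pow(67, Rational(1, 2))))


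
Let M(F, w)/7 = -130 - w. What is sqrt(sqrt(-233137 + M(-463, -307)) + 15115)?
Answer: sqrt(15115 + I*sqrt(231898)) ≈ 122.96 + 1.958*I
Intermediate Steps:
M(F, w) = -910 - 7*w (M(F, w) = 7*(-130 - w) = -910 - 7*w)
sqrt(sqrt(-233137 + M(-463, -307)) + 15115) = sqrt(sqrt(-233137 + (-910 - 7*(-307))) + 15115) = sqrt(sqrt(-233137 + (-910 + 2149)) + 15115) = sqrt(sqrt(-233137 + 1239) + 15115) = sqrt(sqrt(-231898) + 15115) = sqrt(I*sqrt(231898) + 15115) = sqrt(15115 + I*sqrt(231898))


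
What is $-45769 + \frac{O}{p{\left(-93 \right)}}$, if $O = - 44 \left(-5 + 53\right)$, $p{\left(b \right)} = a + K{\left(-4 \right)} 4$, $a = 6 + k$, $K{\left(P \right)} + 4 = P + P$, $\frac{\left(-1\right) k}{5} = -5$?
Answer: $- \frac{775961}{17} \approx -45645.0$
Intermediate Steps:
$k = 25$ ($k = \left(-5\right) \left(-5\right) = 25$)
$K{\left(P \right)} = -4 + 2 P$ ($K{\left(P \right)} = -4 + \left(P + P\right) = -4 + 2 P$)
$a = 31$ ($a = 6 + 25 = 31$)
$p{\left(b \right)} = -17$ ($p{\left(b \right)} = 31 + \left(-4 + 2 \left(-4\right)\right) 4 = 31 + \left(-4 - 8\right) 4 = 31 - 48 = -17$)
$O = -2112$ ($O = \left(-44\right) 48 = -2112$)
$-45769 + \frac{O}{p{\left(-93 \right)}} = -45769 - \frac{2112}{-17} = -45769 - - \frac{2112}{17} = -45769 + \frac{2112}{17} = - \frac{775961}{17}$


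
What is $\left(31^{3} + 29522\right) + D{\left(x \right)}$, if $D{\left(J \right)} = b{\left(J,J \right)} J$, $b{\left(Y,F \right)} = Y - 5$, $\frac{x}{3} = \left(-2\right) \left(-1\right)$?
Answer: $59319$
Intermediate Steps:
$x = 6$ ($x = 3 \left(\left(-2\right) \left(-1\right)\right) = 3 \cdot 2 = 6$)
$b{\left(Y,F \right)} = -5 + Y$
$D{\left(J \right)} = J \left(-5 + J\right)$ ($D{\left(J \right)} = \left(-5 + J\right) J = J \left(-5 + J\right)$)
$\left(31^{3} + 29522\right) + D{\left(x \right)} = \left(31^{3} + 29522\right) + 6 \left(-5 + 6\right) = \left(29791 + 29522\right) + 6 \cdot 1 = 59313 + 6 = 59319$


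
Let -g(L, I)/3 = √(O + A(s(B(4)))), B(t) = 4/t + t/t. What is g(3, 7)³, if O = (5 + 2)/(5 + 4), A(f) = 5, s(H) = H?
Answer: -104*√13 ≈ -374.98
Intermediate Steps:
B(t) = 1 + 4/t (B(t) = 4/t + 1 = 1 + 4/t)
O = 7/9 ≈ 0.77778
g(L, I) = -2*√13 (g(L, I) = -3*√(7/9 + 5) = -2*√13)
g(3, 7)³ = (-2*√13)³ = -104*√13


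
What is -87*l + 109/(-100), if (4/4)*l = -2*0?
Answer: -109/100 ≈ -1.0900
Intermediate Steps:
l = 0 (l = -2*0 = 0)
-87*l + 109/(-100) = -87*0 + 109/(-100) = 0 + 109*(-1/100) = 0 - 109/100 = -109/100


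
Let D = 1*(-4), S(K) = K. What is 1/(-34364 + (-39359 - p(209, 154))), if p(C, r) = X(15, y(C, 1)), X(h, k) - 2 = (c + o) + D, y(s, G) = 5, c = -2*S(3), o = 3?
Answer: -1/73718 ≈ -1.3565e-5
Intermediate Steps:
c = -6 (c = -2*3 = -6)
D = -4
X(h, k) = -5 (X(h, k) = 2 + ((-6 + 3) - 4) = 2 + (-3 - 4) = 2 - 7 = -5)
p(C, r) = -5
1/(-34364 + (-39359 - p(209, 154))) = 1/(-34364 + (-39359 - 1*(-5))) = 1/(-34364 + (-39359 + 5)) = 1/(-34364 - 39354) = 1/(-73718) = -1/73718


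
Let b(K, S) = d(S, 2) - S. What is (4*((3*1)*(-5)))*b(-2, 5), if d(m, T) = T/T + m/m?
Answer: 180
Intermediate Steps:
d(m, T) = 2 (d(m, T) = 1 + 1 = 2)
b(K, S) = 2 - S
(4*((3*1)*(-5)))*b(-2, 5) = (4*((3*1)*(-5)))*(2 - 1*5) = (4*(3*(-5)))*(2 - 5) = (4*(-15))*(-3) = -60*(-3) = 180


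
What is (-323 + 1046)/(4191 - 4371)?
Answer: -241/60 ≈ -4.0167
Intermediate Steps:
(-323 + 1046)/(4191 - 4371) = 723/(-180) = 723*(-1/180) = -241/60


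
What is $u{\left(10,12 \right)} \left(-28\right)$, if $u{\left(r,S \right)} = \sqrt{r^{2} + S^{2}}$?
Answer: $- 56 \sqrt{61} \approx -437.37$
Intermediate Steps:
$u{\left(r,S \right)} = \sqrt{S^{2} + r^{2}}$
$u{\left(10,12 \right)} \left(-28\right) = \sqrt{12^{2} + 10^{2}} \left(-28\right) = \sqrt{144 + 100} \left(-28\right) = \sqrt{244} \left(-28\right) = 2 \sqrt{61} \left(-28\right) = - 56 \sqrt{61}$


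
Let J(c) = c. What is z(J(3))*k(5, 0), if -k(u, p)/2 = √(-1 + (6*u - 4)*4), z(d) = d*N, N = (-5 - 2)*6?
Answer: 252*√103 ≈ 2557.5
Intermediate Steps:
N = -42 (N = -7*6 = -42)
z(d) = -42*d (z(d) = d*(-42) = -42*d)
k(u, p) = -2*√(-17 + 24*u) (k(u, p) = -2*√(-1 + (6*u - 4)*4) = -2*√(-1 + (-4 + 6*u)*4) = -2*√(-1 + (-16 + 24*u)) = -2*√(-17 + 24*u))
z(J(3))*k(5, 0) = (-42*3)*(-2*√(-17 + 24*5)) = -(-252)*√(-17 + 120) = -(-252)*√103 = 252*√103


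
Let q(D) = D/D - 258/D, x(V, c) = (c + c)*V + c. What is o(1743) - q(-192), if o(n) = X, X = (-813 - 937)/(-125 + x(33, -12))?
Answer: -13675/29728 ≈ -0.46000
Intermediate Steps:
x(V, c) = c + 2*V*c (x(V, c) = (2*c)*V + c = 2*V*c + c = c + 2*V*c)
q(D) = 1 - 258/D
X = 1750/929 (X = (-813 - 937)/(-125 - 12*(1 + 2*33)) = -1750/(-125 - 12*(1 + 66)) = -1750/(-125 - 12*67) = -1750/(-125 - 804) = -1750/(-929) = -1750*(-1/929) = 1750/929 ≈ 1.8837)
o(n) = 1750/929
o(1743) - q(-192) = 1750/929 - (-258 - 192)/(-192) = 1750/929 - (-1)*(-450)/192 = 1750/929 - 1*75/32 = 1750/929 - 75/32 = -13675/29728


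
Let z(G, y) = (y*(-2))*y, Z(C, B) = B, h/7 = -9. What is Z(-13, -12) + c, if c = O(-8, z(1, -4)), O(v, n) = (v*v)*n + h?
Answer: -2123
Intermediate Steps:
h = -63 (h = 7*(-9) = -63)
z(G, y) = -2*y² (z(G, y) = (-2*y)*y = -2*y²)
O(v, n) = -63 + n*v² (O(v, n) = (v*v)*n - 63 = v²*n - 63 = n*v² - 63 = -63 + n*v²)
c = -2111 (c = -63 - 2*(-4)²*(-8)² = -63 - 2*16*64 = -63 - 32*64 = -63 - 2048 = -2111)
Z(-13, -12) + c = -12 - 2111 = -2123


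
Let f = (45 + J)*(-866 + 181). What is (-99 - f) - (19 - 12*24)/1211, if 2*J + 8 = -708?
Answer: -259764075/1211 ≈ -2.1450e+5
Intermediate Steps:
J = -358 (J = -4 + (½)*(-708) = -4 - 354 = -358)
f = 214405 (f = (45 - 358)*(-866 + 181) = -313*(-685) = 214405)
(-99 - f) - (19 - 12*24)/1211 = (-99 - 1*214405) - (19 - 12*24)/1211 = (-99 - 214405) - (19 - 288)*(1/1211) = -214504 - 1*(-269)*(1/1211) = -214504 + 269*(1/1211) = -214504 + 269/1211 = -259764075/1211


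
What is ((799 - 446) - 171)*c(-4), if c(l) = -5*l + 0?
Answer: 3640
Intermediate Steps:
c(l) = -5*l
((799 - 446) - 171)*c(-4) = ((799 - 446) - 171)*(-5*(-4)) = (353 - 171)*20 = 182*20 = 3640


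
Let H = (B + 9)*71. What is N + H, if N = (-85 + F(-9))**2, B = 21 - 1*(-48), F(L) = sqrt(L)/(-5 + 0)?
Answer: 319066/25 + 102*I ≈ 12763.0 + 102.0*I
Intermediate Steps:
F(L) = -sqrt(L)/5 (F(L) = sqrt(L)/(-5) = -sqrt(L)/5)
B = 69 (B = 21 + 48 = 69)
N = (-85 - 3*I/5)**2 ≈ 7224.6 + 102.0*I
H = 5538 (H = (69 + 9)*71 = 78*71 = 5538)
N + H = (180616/25 + 102*I) + 5538 = 319066/25 + 102*I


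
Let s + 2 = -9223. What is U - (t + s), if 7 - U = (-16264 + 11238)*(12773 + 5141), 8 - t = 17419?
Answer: 90062407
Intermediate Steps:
t = -17411 (t = 8 - 1*17419 = 8 - 17419 = -17411)
s = -9225 (s = -2 - 9223 = -9225)
U = 90035771 (U = 7 - (-16264 + 11238)*(12773 + 5141) = 7 - (-5026)*17914 = 7 - 1*(-90035764) = 7 + 90035764 = 90035771)
U - (t + s) = 90035771 - (-17411 - 9225) = 90035771 - 1*(-26636) = 90035771 + 26636 = 90062407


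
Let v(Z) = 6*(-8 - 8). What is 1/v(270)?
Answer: -1/96 ≈ -0.010417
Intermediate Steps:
v(Z) = -96 (v(Z) = 6*(-16) = -96)
1/v(270) = 1/(-96) = -1/96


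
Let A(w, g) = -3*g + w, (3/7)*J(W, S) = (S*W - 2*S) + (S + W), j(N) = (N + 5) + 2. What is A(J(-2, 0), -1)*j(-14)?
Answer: 35/3 ≈ 11.667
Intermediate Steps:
j(N) = 7 + N (j(N) = (5 + N) + 2 = 7 + N)
J(W, S) = -7*S/3 + 7*W/3 + 7*S*W/3 (J(W, S) = 7*((S*W - 2*S) + (S + W))/3 = 7*((-2*S + S*W) + (S + W))/3 = 7*(W - S + S*W)/3 = -7*S/3 + 7*W/3 + 7*S*W/3)
A(w, g) = w - 3*g
A(J(-2, 0), -1)*j(-14) = ((-7/3*0 + (7/3)*(-2) + (7/3)*0*(-2)) - 3*(-1))*(7 - 14) = ((0 - 14/3 + 0) + 3)*(-7) = (-14/3 + 3)*(-7) = -5/3*(-7) = 35/3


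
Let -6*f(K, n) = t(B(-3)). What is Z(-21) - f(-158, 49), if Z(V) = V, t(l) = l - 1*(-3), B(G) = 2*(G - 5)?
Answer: -139/6 ≈ -23.167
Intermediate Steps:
B(G) = -10 + 2*G (B(G) = 2*(-5 + G) = -10 + 2*G)
t(l) = 3 + l (t(l) = l + 3 = 3 + l)
f(K, n) = 13/6 (f(K, n) = -(3 + (-10 + 2*(-3)))/6 = -(3 + (-10 - 6))/6 = -(3 - 16)/6 = -⅙*(-13) = 13/6)
Z(-21) - f(-158, 49) = -21 - 1*13/6 = -21 - 13/6 = -139/6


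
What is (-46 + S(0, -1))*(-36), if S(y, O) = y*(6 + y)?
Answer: 1656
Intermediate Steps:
(-46 + S(0, -1))*(-36) = (-46 + 0*(6 + 0))*(-36) = (-46 + 0*6)*(-36) = (-46 + 0)*(-36) = -46*(-36) = 1656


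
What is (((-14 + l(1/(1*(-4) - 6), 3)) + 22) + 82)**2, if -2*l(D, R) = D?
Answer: 3243601/400 ≈ 8109.0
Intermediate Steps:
l(D, R) = -D/2
(((-14 + l(1/(1*(-4) - 6), 3)) + 22) + 82)**2 = (((-14 - 1/(2*(1*(-4) - 6))) + 22) + 82)**2 = (((-14 - 1/(2*(-4 - 6))) + 22) + 82)**2 = (((-14 - 1/2/(-10)) + 22) + 82)**2 = (((-14 - 1/2*(-1/10)) + 22) + 82)**2 = (((-14 + 1/20) + 22) + 82)**2 = ((-279/20 + 22) + 82)**2 = (161/20 + 82)**2 = (1801/20)**2 = 3243601/400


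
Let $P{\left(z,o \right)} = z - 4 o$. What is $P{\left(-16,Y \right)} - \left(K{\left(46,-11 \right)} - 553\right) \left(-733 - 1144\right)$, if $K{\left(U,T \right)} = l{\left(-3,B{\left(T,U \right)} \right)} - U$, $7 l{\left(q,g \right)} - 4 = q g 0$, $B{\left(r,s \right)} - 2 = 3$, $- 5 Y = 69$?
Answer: $- \frac{39312393}{35} \approx -1.1232 \cdot 10^{6}$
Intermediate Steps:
$Y = - \frac{69}{5}$ ($Y = \left(- \frac{1}{5}\right) 69 = - \frac{69}{5} \approx -13.8$)
$B{\left(r,s \right)} = 5$ ($B{\left(r,s \right)} = 2 + 3 = 5$)
$l{\left(q,g \right)} = \frac{4}{7}$ ($l{\left(q,g \right)} = \frac{4}{7} + \frac{q g 0}{7} = \frac{4}{7} + \frac{g q 0}{7} = \frac{4}{7} + \frac{1}{7} \cdot 0 = \frac{4}{7} + 0 = \frac{4}{7}$)
$K{\left(U,T \right)} = \frac{4}{7} - U$
$P{\left(-16,Y \right)} - \left(K{\left(46,-11 \right)} - 553\right) \left(-733 - 1144\right) = \left(-16 - - \frac{276}{5}\right) - \left(\left(\frac{4}{7} - 46\right) - 553\right) \left(-733 - 1144\right) = \left(-16 + \frac{276}{5}\right) - \left(\left(\frac{4}{7} - 46\right) - 553\right) \left(-1877\right) = \frac{196}{5} - \left(- \frac{318}{7} - 553\right) \left(-1877\right) = \frac{196}{5} - \left(- \frac{4189}{7}\right) \left(-1877\right) = \frac{196}{5} - \frac{7862753}{7} = - \frac{39312393}{35}$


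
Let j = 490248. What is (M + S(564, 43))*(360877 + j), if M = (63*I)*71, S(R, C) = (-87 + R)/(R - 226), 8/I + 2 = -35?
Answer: -10279328560875/12506 ≈ -8.2195e+8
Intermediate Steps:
I = -8/37 (I = 8/(-2 - 35) = 8/(-37) = 8*(-1/37) = -8/37 ≈ -0.21622)
S(R, C) = (-87 + R)/(-226 + R)
M = -35784/37 (M = (63*(-8/37))*71 = -504/37*71 = -35784/37 ≈ -967.13)
(M + S(564, 43))*(360877 + j) = (-35784/37 + (-87 + 564)/(-226 + 564))*(360877 + 490248) = (-35784/37 + 477/338)*851125 = -12077343/12506*851125 = -10279328560875/12506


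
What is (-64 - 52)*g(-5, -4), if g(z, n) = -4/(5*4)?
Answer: 116/5 ≈ 23.200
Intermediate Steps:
g(z, n) = -⅕ (g(z, n) = -4/20 = -4*1/20 = -⅕)
(-64 - 52)*g(-5, -4) = (-64 - 52)*(-⅕) = -116*(-⅕) = 116/5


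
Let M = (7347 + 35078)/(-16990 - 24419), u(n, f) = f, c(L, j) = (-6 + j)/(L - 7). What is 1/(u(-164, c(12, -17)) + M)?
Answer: -207045/1164532 ≈ -0.17779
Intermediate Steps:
c(L, j) = (-6 + j)/(-7 + L)
M = -42425/41409 (M = 42425/(-41409) = 42425*(-1/41409) = -42425/41409 ≈ -1.0245)
1/(u(-164, c(12, -17)) + M) = 1/((-6 - 17)/(-7 + 12) - 42425/41409) = 1/(-23/5 - 42425/41409) = 1/(-1164532/207045) = -207045/1164532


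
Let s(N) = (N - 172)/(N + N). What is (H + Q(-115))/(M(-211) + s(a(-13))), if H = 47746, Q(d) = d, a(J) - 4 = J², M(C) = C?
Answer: -5493442/24335 ≈ -225.74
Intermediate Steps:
a(J) = 4 + J²
s(N) = (-172 + N)/(2*N) (s(N) = (-172 + N)/((2*N)) = (-172 + N)*(1/(2*N)) = (-172 + N)/(2*N))
(H + Q(-115))/(M(-211) + s(a(-13))) = (47746 - 115)/(-211 + (-172 + (4 + (-13)²))/(2*(4 + (-13)²))) = 47631/(-211 + (-172 + (4 + 169))/(2*(4 + 169))) = 47631/(-211 + (½)*(-172 + 173)/173) = 47631/(-211 + (½)*(1/173)*1) = 47631/(-211 + 1/346) = 47631/(-73005/346) = 47631*(-346/73005) = -5493442/24335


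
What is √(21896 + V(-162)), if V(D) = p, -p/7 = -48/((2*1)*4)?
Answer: √21938 ≈ 148.11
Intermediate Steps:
p = 42 (p = -(-336)/((2*1)*4) = -(-336)/(2*4) = -(-336)/8 = -7*(-6) = 42)
V(D) = 42
√(21896 + V(-162)) = √(21896 + 42) = √21938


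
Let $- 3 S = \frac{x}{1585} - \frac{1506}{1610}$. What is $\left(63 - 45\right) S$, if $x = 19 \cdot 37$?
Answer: $\frac{753108}{255185} \approx 2.9512$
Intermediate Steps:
$x = 703$
$S = \frac{125518}{765555}$ ($S = - \frac{\frac{703}{1585} - \frac{1506}{1610}}{3} = - \frac{703 \cdot \frac{1}{1585} - \frac{753}{805}}{3} = - \frac{\frac{703}{1585} - \frac{753}{805}}{3} = \left(- \frac{1}{3}\right) \left(- \frac{125518}{255185}\right) = \frac{125518}{765555} \approx 0.16396$)
$\left(63 - 45\right) S = \left(63 - 45\right) \frac{125518}{765555} = 18 \cdot \frac{125518}{765555} = \frac{753108}{255185}$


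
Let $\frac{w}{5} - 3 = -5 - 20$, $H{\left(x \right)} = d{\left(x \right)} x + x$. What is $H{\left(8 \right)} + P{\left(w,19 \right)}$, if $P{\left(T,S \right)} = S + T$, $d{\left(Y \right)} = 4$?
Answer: $-51$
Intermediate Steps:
$H{\left(x \right)} = 5 x$ ($H{\left(x \right)} = 4 x + x = 5 x$)
$w = -110$ ($w = 15 + 5 \left(-5 - 20\right) = 15 + 5 \left(-25\right) = 15 - 125 = -110$)
$H{\left(8 \right)} + P{\left(w,19 \right)} = 5 \cdot 8 + \left(19 - 110\right) = 40 - 91 = -51$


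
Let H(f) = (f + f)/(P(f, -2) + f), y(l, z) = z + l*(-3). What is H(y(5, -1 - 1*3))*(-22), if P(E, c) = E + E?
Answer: -44/3 ≈ -14.667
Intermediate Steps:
y(l, z) = z - 3*l
P(E, c) = 2*E
H(f) = ⅔ (H(f) = (f + f)/(2*f + f) = (2*f)/((3*f)) = (2*f)*(1/(3*f)) = ⅔)
H(y(5, -1 - 1*3))*(-22) = (⅔)*(-22) = -44/3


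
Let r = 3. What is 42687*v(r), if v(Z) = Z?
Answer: 128061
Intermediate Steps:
42687*v(r) = 42687*3 = 128061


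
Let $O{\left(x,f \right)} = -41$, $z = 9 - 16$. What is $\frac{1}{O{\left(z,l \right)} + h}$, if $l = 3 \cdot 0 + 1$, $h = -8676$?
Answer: $- \frac{1}{8717} \approx -0.00011472$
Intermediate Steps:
$z = -7$ ($z = 9 - 16 = -7$)
$l = 1$ ($l = 0 + 1 = 1$)
$\frac{1}{O{\left(z,l \right)} + h} = \frac{1}{-41 - 8676} = \frac{1}{-8717} = - \frac{1}{8717}$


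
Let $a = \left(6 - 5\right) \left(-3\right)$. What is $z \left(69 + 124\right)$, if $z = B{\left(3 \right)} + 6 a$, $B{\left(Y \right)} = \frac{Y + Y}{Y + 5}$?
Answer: $- \frac{13317}{4} \approx -3329.3$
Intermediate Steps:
$a = -3$ ($a = 1 \left(-3\right) = -3$)
$B{\left(Y \right)} = \frac{2 Y}{5 + Y}$
$z = - \frac{69}{4}$ ($z = 2 \cdot 3 \frac{1}{5 + 3} + 6 \left(-3\right) = 2 \cdot 3 \cdot \frac{1}{8} - 18 = \frac{3}{4} - 18 = - \frac{69}{4} \approx -17.25$)
$z \left(69 + 124\right) = - \frac{69 \left(69 + 124\right)}{4} = \left(- \frac{69}{4}\right) 193 = - \frac{13317}{4}$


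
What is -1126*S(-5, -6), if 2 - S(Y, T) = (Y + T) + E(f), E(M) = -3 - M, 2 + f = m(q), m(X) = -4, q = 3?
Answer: -11260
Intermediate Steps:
f = -6 (f = -2 - 4 = -6)
S(Y, T) = -1 - T - Y (S(Y, T) = 2 - ((Y + T) + (-3 - 1*(-6))) = 2 - ((T + Y) + (-3 + 6)) = 2 - ((T + Y) + 3) = 2 - (3 + T + Y) = 2 + (-3 - T - Y) = -1 - T - Y)
-1126*S(-5, -6) = -1126*(-1 - 1*(-6) - 1*(-5)) = -1126*(-1 + 6 + 5) = -1126*10 = -11260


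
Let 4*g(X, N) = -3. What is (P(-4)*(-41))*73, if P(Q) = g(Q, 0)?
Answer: 8979/4 ≈ 2244.8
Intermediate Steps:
g(X, N) = -¾ (g(X, N) = (¼)*(-3) = -¾)
P(Q) = -¾
(P(-4)*(-41))*73 = -¾*(-41)*73 = (123/4)*73 = 8979/4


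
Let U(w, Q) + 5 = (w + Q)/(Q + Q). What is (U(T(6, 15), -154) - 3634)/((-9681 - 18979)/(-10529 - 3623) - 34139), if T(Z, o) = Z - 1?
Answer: 1982452847/18599599018 ≈ 0.10659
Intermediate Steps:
T(Z, o) = -1 + Z
U(w, Q) = -5 + (Q + w)/(2*Q) (U(w, Q) = -5 + (w + Q)/(Q + Q) = -5 + (Q + w)/((2*Q)) = -5 + (Q + w)*(1/(2*Q)) = -5 + (Q + w)/(2*Q))
(U(T(6, 15), -154) - 3634)/((-9681 - 18979)/(-10529 - 3623) - 34139) = ((1/2)*((-1 + 6) - 9*(-154))/(-154) - 3634)/((-9681 - 18979)/(-10529 - 3623) - 34139) = ((1/2)*(-1/154)*(5 + 1386) - 3634)/(-28660/(-14152) - 34139) = ((1/2)*(-1/154)*1391 - 3634)/(-28660*(-1/14152) - 34139) = (-1391/308 - 3634)/(7165/3538 - 34139) = -1120663/(308*(-120776617/3538)) = -1120663/308*(-3538/120776617) = 1982452847/18599599018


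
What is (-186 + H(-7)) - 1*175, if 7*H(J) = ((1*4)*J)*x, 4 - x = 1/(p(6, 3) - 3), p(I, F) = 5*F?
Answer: -1130/3 ≈ -376.67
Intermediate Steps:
x = 47/12 (x = 4 - 1/(5*3 - 3) = 4 - 1/(15 - 3) = 4 - 1/12 = 47/12 ≈ 3.9167)
H(J) = 47*J/21 (H(J) = (((1*4)*J)*(47/12))/7 = ((4*J)*(47/12))/7 = (47*J/3)/7 = 47*J/21)
(-186 + H(-7)) - 1*175 = (-186 + (47/21)*(-7)) - 1*175 = (-186 - 47/3) - 175 = -605/3 - 175 = -1130/3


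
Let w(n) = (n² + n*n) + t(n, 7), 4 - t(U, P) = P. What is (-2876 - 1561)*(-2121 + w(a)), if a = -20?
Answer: 5874588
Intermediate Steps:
t(U, P) = 4 - P
w(n) = -3 + 2*n² (w(n) = (n² + n*n) + (4 - 1*7) = (n² + n²) + (4 - 7) = 2*n² - 3 = -3 + 2*n²)
(-2876 - 1561)*(-2121 + w(a)) = (-2876 - 1561)*(-2121 + (-3 + 2*(-20)²)) = -4437*(-2121 + (-3 + 2*400)) = -4437*(-2121 + (-3 + 800)) = -4437*(-2121 + 797) = -4437*(-1324) = 5874588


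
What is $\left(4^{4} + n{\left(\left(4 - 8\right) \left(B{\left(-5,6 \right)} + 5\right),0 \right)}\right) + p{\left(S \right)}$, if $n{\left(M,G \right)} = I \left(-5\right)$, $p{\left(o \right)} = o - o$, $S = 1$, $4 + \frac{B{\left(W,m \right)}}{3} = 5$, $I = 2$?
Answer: $246$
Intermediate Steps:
$B{\left(W,m \right)} = 3$ ($B{\left(W,m \right)} = -12 + 3 \cdot 5 = -12 + 15 = 3$)
$p{\left(o \right)} = 0$
$n{\left(M,G \right)} = -10$ ($n{\left(M,G \right)} = 2 \left(-5\right) = -10$)
$\left(4^{4} + n{\left(\left(4 - 8\right) \left(B{\left(-5,6 \right)} + 5\right),0 \right)}\right) + p{\left(S \right)} = \left(4^{4} - 10\right) + 0 = \left(256 - 10\right) + 0 = 246 + 0 = 246$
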